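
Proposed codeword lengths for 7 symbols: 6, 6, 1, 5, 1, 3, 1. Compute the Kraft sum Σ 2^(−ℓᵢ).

With common denominator 2^6 = 64: Σ 2^(−ℓᵢ) = 1/64 + 1/64 + 32/64 + 2/64 + 32/64 + 8/64 + 32/64 = 108/64 = 1.6875.

1.6875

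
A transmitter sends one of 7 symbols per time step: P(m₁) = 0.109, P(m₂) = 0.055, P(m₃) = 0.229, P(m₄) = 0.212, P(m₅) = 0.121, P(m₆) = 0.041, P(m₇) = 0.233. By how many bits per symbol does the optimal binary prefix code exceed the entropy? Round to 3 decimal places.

0.040 bits

Entropy H = −Σ p log₂ p ≈ 2.5874 bits.
Huffman merges: 41/1000+11/200→12/125; 12/125+109/1000→41/200; 121/1000+41/200→163/500; 53/250+229/1000→441/1000; 233/1000+163/500→559/1000; 441/1000+559/1000→1. L = 2627/1000 ≈ 2.6270.
L − H = 2.6270 − 2.5874 = 0.040 bits.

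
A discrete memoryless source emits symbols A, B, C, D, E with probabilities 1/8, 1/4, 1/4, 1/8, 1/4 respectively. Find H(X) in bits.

2.25 bits

Each probability is a power of 1/2, so log₂(1/p) is an integer.
H = Σ p·log₂(1/p) = 1/8·3 + 1/4·2 + 1/4·2 + 1/8·3 + 1/4·2 = 2.25 bits.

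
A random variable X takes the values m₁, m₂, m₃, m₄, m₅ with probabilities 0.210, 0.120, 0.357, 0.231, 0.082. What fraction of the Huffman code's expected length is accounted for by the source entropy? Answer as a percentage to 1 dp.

Entropy H = −Σ p log₂ p ≈ 2.1546 bits.
Huffman merges: 41/500+3/25→101/500; 101/500+21/100→103/250; 231/1000+357/1000→147/250; 103/250+147/250→1. L = 1101/500 ≈ 2.2020.
Efficiency = H/L = 2.1546/2.2020 = 97.8%.

97.8%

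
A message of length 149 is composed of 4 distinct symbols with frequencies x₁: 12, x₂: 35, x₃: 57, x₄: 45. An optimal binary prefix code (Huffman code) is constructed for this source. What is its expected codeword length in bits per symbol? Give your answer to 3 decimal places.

Probabilities are the counts divided by 149.
Repeatedly combine the two least-probable nodes; the expected code length is the sum of the merged weights.
merge 12/149 + 35/149 → 47/149
merge 45/149 + 47/149 → 92/149
merge 57/149 + 92/149 → 1
L = 47/149 + 92/149 + 1 = 288/149 ≈ 1.933 bits/symbol.

1.933 bits/symbol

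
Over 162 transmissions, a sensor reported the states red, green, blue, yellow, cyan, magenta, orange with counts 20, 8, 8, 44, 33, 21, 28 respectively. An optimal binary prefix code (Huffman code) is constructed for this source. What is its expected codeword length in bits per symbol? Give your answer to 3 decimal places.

Probabilities are the counts divided by 162.
Repeatedly combine the two least-probable nodes; the expected code length is the sum of the merged weights.
merge 4/81 + 4/81 → 8/81
merge 8/81 + 10/81 → 2/9
merge 7/54 + 14/81 → 49/162
merge 11/54 + 2/9 → 23/54
merge 22/81 + 49/162 → 31/54
merge 23/54 + 31/54 → 1
L = 8/81 + 2/9 + 49/162 + 23/54 + 31/54 + 1 = 425/162 ≈ 2.623 bits/symbol.

2.623 bits/symbol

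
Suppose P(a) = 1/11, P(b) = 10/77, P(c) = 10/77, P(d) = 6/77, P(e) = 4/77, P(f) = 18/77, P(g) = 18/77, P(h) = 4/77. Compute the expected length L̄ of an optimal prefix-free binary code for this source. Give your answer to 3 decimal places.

2.805 bits/symbol

Repeatedly combine the two least-probable nodes; the expected code length is the sum of the merged weights.
merge 4/77 + 4/77 → 8/77
merge 6/77 + 1/11 → 13/77
merge 8/77 + 10/77 → 18/77
merge 10/77 + 13/77 → 23/77
merge 18/77 + 18/77 → 36/77
merge 18/77 + 23/77 → 41/77
merge 36/77 + 41/77 → 1
L = 8/77 + 13/77 + 18/77 + 23/77 + 36/77 + 41/77 + 1 = 216/77 ≈ 2.805 bits/symbol.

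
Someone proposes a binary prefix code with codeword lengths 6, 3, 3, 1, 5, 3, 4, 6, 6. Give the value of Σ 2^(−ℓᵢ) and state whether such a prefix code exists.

With common denominator 2^6 = 64: Σ 2^(−ℓᵢ) = 1/64 + 8/64 + 8/64 + 32/64 + 2/64 + 8/64 + 4/64 + 1/64 + 1/64 = 65/64 = 1.015625.
Kraft's inequality requires Σ ≤ 1; here Σ = 1.015625 > 1, so no such prefix code exists.

1.015625; no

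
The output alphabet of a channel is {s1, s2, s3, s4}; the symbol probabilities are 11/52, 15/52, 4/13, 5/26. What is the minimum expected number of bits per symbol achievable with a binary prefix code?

Repeatedly combine the two least-probable nodes; the expected code length is the sum of the merged weights.
merge 5/26 + 11/52 → 21/52
merge 15/52 + 4/13 → 31/52
merge 21/52 + 31/52 → 1
L = 21/52 + 31/52 + 1 = 2 bits/symbol.

2 bits/symbol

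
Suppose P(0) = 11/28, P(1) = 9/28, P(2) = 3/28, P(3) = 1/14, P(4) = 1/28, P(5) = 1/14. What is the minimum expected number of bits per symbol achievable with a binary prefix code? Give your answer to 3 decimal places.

2.179 bits/symbol

Repeatedly combine the two least-probable nodes; the expected code length is the sum of the merged weights.
merge 1/28 + 1/14 → 3/28
merge 1/14 + 3/28 → 5/28
merge 3/28 + 5/28 → 2/7
merge 2/7 + 9/28 → 17/28
merge 11/28 + 17/28 → 1
L = 3/28 + 5/28 + 2/7 + 17/28 + 1 = 61/28 ≈ 2.179 bits/symbol.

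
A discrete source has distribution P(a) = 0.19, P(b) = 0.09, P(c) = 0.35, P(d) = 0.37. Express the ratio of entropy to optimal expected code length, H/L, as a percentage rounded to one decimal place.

95.7%

Entropy H = −Σ p log₂ p ≈ 1.8287 bits.
Huffman merges: 9/100+19/100→7/25; 7/25+7/20→63/100; 37/100+63/100→1. L = 191/100 ≈ 1.9100.
Efficiency = H/L = 1.8287/1.9100 = 95.7%.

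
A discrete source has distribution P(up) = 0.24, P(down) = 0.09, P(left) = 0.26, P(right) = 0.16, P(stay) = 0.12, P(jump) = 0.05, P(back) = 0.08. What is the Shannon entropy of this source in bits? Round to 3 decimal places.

H = −Σ pᵢ log₂ pᵢ.
−0.24·log₂(0.24) = 0.4941
−0.09·log₂(0.09) = 0.3127
−0.26·log₂(0.26) = 0.5053
−0.16·log₂(0.16) = 0.4230
−0.12·log₂(0.12) = 0.3671
−0.05·log₂(0.05) = 0.2161
−0.08·log₂(0.08) = 0.2915
Sum ≈ 2.6098 → 2.610 bits.

2.610 bits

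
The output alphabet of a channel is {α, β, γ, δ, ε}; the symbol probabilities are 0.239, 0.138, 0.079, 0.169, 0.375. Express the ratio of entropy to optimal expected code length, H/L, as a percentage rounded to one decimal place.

96.6%

Entropy H = −Σ p log₂ p ≈ 2.1412 bits.
Huffman merges: 79/1000+69/500→217/1000; 169/1000+217/1000→193/500; 239/1000+3/8→307/500; 193/500+307/500→1. L = 2217/1000 ≈ 2.2170.
Efficiency = H/L = 2.1412/2.2170 = 96.6%.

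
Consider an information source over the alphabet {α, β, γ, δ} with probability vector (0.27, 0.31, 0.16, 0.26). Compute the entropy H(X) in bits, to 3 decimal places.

H = −Σ pᵢ log₂ pᵢ.
−0.27·log₂(0.27) = 0.5100
−0.31·log₂(0.31) = 0.5238
−0.16·log₂(0.16) = 0.4230
−0.26·log₂(0.26) = 0.5053
Sum ≈ 1.9621 → 1.962 bits.

1.962 bits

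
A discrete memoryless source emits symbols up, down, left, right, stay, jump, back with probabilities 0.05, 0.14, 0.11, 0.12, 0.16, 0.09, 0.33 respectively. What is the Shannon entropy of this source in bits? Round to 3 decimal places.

H = −Σ pᵢ log₂ pᵢ.
−0.05·log₂(0.05) = 0.2161
−0.14·log₂(0.14) = 0.3971
−0.11·log₂(0.11) = 0.3503
−0.12·log₂(0.12) = 0.3671
−0.16·log₂(0.16) = 0.4230
−0.09·log₂(0.09) = 0.3127
−0.33·log₂(0.33) = 0.5278
Sum ≈ 2.5941 → 2.594 bits.

2.594 bits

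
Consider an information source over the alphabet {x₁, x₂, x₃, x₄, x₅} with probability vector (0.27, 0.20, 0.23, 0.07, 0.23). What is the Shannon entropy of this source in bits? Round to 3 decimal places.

H = −Σ pᵢ log₂ pᵢ.
−0.27·log₂(0.27) = 0.5100
−0.20·log₂(0.20) = 0.4644
−0.23·log₂(0.23) = 0.4877
−0.07·log₂(0.07) = 0.2686
−0.23·log₂(0.23) = 0.4877
Sum ≈ 2.2183 → 2.218 bits.

2.218 bits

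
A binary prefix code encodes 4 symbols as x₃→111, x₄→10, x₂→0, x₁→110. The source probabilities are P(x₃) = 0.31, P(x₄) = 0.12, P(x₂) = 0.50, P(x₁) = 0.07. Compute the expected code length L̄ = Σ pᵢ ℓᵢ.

L̄ = Σ pᵢ·ℓᵢ = 0.31·3 + 0.12·2 + 0.50·1 + 0.07·3 = 1.88 bits/symbol.

1.88 bits/symbol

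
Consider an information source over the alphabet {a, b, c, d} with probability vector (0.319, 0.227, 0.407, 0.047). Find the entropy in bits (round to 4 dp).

H = −Σ pᵢ log₂ pᵢ.
−0.319·log₂(0.319) = 0.5258
−0.227·log₂(0.227) = 0.4856
−0.407·log₂(0.407) = 0.5278
−0.047·log₂(0.047) = 0.2073
Sum ≈ 1.7466 → 1.7466 bits.

1.7466 bits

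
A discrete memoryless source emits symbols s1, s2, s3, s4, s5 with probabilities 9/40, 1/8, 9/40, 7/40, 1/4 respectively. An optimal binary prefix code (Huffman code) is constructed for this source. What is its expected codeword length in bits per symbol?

2.3 bits/symbol

Repeatedly combine the two least-probable nodes; the expected code length is the sum of the merged weights.
merge 1/8 + 7/40 → 3/10
merge 9/40 + 9/40 → 9/20
merge 1/4 + 3/10 → 11/20
merge 9/20 + 11/20 → 1
L = 3/10 + 9/20 + 11/20 + 1 = 23/10 = 2.3 bits/symbol.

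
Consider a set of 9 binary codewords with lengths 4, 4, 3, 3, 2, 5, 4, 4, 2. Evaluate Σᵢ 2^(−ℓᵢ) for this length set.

With common denominator 2^5 = 32: Σ 2^(−ℓᵢ) = 2/32 + 2/32 + 4/32 + 4/32 + 8/32 + 1/32 + 2/32 + 2/32 + 8/32 = 33/32 = 1.03125.

1.03125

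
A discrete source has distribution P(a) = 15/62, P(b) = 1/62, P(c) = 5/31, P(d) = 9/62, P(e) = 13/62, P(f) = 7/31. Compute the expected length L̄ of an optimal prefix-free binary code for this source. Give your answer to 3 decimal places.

Repeatedly combine the two least-probable nodes; the expected code length is the sum of the merged weights.
merge 1/62 + 9/62 → 5/31
merge 5/31 + 5/31 → 10/31
merge 13/62 + 7/31 → 27/62
merge 15/62 + 10/31 → 35/62
merge 27/62 + 35/62 → 1
L = 5/31 + 10/31 + 27/62 + 35/62 + 1 = 77/31 ≈ 2.484 bits/symbol.

2.484 bits/symbol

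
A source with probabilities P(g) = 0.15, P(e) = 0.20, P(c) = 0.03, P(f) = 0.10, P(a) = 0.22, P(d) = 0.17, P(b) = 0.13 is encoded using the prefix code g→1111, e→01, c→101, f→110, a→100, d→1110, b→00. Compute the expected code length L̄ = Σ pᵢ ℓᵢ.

L̄ = Σ pᵢ·ℓᵢ = 0.15·4 + 0.20·2 + 0.03·3 + 0.10·3 + 0.22·3 + 0.17·4 + 0.13·2 = 2.99 bits/symbol.

2.99 bits/symbol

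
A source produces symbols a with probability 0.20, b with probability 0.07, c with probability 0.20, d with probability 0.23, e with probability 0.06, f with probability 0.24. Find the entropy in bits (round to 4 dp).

2.4227 bits

H = −Σ pᵢ log₂ pᵢ.
−0.20·log₂(0.20) = 0.4644
−0.07·log₂(0.07) = 0.2686
−0.20·log₂(0.20) = 0.4644
−0.23·log₂(0.23) = 0.4877
−0.06·log₂(0.06) = 0.2435
−0.24·log₂(0.24) = 0.4941
Sum ≈ 2.4227 → 2.4227 bits.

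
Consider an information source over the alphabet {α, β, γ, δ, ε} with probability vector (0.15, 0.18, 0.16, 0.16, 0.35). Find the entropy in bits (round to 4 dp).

H = −Σ pᵢ log₂ pᵢ.
−0.15·log₂(0.15) = 0.4105
−0.18·log₂(0.18) = 0.4453
−0.16·log₂(0.16) = 0.4230
−0.16·log₂(0.16) = 0.4230
−0.35·log₂(0.35) = 0.5301
Sum ≈ 2.2320 → 2.2320 bits.

2.2320 bits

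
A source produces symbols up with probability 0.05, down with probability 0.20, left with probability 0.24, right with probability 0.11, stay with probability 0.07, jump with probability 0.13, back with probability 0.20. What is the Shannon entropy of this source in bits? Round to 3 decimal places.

2.640 bits

H = −Σ pᵢ log₂ pᵢ.
−0.05·log₂(0.05) = 0.2161
−0.20·log₂(0.20) = 0.4644
−0.24·log₂(0.24) = 0.4941
−0.11·log₂(0.11) = 0.3503
−0.07·log₂(0.07) = 0.2686
−0.13·log₂(0.13) = 0.3826
−0.20·log₂(0.20) = 0.4644
Sum ≈ 2.6405 → 2.640 bits.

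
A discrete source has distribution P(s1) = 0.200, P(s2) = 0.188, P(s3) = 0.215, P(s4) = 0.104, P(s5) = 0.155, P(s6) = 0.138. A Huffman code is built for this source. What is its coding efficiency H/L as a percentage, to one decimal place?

Entropy H = −Σ p log₂ p ≈ 2.5453 bits.
Huffman merges: 13/125+69/500→121/500; 31/200+47/250→343/1000; 1/5+43/200→83/200; 121/500+343/1000→117/200; 83/200+117/200→1. L = 517/200 ≈ 2.5850.
Efficiency = H/L = 2.5453/2.5850 = 98.5%.

98.5%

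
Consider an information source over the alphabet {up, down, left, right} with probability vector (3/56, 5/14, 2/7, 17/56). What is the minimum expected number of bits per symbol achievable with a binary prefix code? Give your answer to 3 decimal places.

1.982 bits/symbol

Repeatedly combine the two least-probable nodes; the expected code length is the sum of the merged weights.
merge 3/56 + 2/7 → 19/56
merge 17/56 + 19/56 → 9/14
merge 5/14 + 9/14 → 1
L = 19/56 + 9/14 + 1 = 111/56 ≈ 1.982 bits/symbol.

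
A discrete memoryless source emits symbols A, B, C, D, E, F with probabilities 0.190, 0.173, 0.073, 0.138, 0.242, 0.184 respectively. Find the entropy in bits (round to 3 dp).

2.508 bits

H = −Σ pᵢ log₂ pᵢ.
−0.190·log₂(0.190) = 0.4552
−0.173·log₂(0.173) = 0.4379
−0.073·log₂(0.073) = 0.2756
−0.138·log₂(0.138) = 0.3943
−0.242·log₂(0.242) = 0.4954
−0.184·log₂(0.184) = 0.4494
Sum ≈ 2.5078 → 2.508 bits.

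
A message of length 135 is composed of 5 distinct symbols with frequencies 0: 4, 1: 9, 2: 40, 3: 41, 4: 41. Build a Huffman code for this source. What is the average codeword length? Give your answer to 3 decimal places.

Probabilities are the counts divided by 135.
Repeatedly combine the two least-probable nodes; the expected code length is the sum of the merged weights.
merge 4/135 + 1/15 → 13/135
merge 13/135 + 8/27 → 53/135
merge 41/135 + 41/135 → 82/135
merge 53/135 + 82/135 → 1
L = 13/135 + 53/135 + 82/135 + 1 = 283/135 ≈ 2.096 bits/symbol.

2.096 bits/symbol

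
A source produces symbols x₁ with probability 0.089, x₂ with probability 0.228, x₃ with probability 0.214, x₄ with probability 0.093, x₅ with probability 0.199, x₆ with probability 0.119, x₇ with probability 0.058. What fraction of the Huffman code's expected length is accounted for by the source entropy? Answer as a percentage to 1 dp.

Entropy H = −Σ p log₂ p ≈ 2.6588 bits.
Huffman merges: 29/500+89/1000→147/1000; 93/1000+119/1000→53/250; 147/1000+199/1000→173/500; 53/250+107/500→213/500; 57/250+173/500→287/500; 213/500+287/500→1. L = 541/200 ≈ 2.7050.
Efficiency = H/L = 2.6588/2.7050 = 98.3%.

98.3%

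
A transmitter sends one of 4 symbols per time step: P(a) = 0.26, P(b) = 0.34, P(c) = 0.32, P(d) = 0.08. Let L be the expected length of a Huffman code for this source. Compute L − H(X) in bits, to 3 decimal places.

Entropy H = −Σ p log₂ p ≈ 1.8520 bits.
Huffman merges: 2/25+13/50→17/50; 8/25+17/50→33/50; 17/50+33/50→1. L = 2 ≈ 2.0000.
L − H = 2.0000 − 1.8520 = 0.148 bits.

0.148 bits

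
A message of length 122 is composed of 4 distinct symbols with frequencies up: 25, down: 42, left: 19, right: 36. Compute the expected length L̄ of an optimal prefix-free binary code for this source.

2 bits/symbol

Probabilities are the counts divided by 122.
Repeatedly combine the two least-probable nodes; the expected code length is the sum of the merged weights.
merge 19/122 + 25/122 → 22/61
merge 18/61 + 21/61 → 39/61
merge 22/61 + 39/61 → 1
L = 22/61 + 39/61 + 1 = 2 bits/symbol.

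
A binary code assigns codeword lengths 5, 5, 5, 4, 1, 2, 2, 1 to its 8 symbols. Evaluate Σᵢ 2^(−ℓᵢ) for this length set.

1.65625

With common denominator 2^5 = 32: Σ 2^(−ℓᵢ) = 1/32 + 1/32 + 1/32 + 2/32 + 16/32 + 8/32 + 8/32 + 16/32 = 53/32 = 1.65625.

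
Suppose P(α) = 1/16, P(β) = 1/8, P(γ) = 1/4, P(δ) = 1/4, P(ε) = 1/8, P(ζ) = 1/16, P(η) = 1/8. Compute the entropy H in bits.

Each probability is a power of 1/2, so log₂(1/p) is an integer.
H = Σ p·log₂(1/p) = 1/16·4 + 1/8·3 + 1/4·2 + 1/4·2 + 1/8·3 + 1/16·4 + 1/8·3 = 2.625 bits.

2.625 bits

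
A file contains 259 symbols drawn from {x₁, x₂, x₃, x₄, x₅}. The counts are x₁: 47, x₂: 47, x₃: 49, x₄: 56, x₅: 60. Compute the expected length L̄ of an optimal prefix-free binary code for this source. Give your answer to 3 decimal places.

2.363 bits/symbol

Probabilities are the counts divided by 259.
Repeatedly combine the two least-probable nodes; the expected code length is the sum of the merged weights.
merge 47/259 + 47/259 → 94/259
merge 7/37 + 8/37 → 15/37
merge 60/259 + 94/259 → 22/37
merge 15/37 + 22/37 → 1
L = 94/259 + 15/37 + 22/37 + 1 = 612/259 ≈ 2.363 bits/symbol.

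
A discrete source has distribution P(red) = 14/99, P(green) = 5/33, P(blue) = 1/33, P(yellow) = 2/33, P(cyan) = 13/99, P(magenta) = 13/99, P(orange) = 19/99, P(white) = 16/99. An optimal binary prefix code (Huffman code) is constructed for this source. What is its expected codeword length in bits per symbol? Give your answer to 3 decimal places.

2.899 bits/symbol

Repeatedly combine the two least-probable nodes; the expected code length is the sum of the merged weights.
merge 1/33 + 2/33 → 1/11
merge 1/11 + 13/99 → 2/9
merge 13/99 + 14/99 → 3/11
merge 5/33 + 16/99 → 31/99
merge 19/99 + 2/9 → 41/99
merge 3/11 + 31/99 → 58/99
merge 41/99 + 58/99 → 1
L = 1/11 + 2/9 + 3/11 + 31/99 + 41/99 + 58/99 + 1 = 287/99 ≈ 2.899 bits/symbol.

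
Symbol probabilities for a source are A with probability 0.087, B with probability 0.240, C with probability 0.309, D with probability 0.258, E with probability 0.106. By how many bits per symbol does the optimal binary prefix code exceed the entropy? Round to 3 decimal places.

0.021 bits

Entropy H = −Σ p log₂ p ≈ 2.1717 bits.
Huffman merges: 87/1000+53/500→193/1000; 193/1000+6/25→433/1000; 129/500+309/1000→567/1000; 433/1000+567/1000→1. L = 2193/1000 ≈ 2.1930.
L − H = 2.1930 − 2.1717 = 0.021 bits.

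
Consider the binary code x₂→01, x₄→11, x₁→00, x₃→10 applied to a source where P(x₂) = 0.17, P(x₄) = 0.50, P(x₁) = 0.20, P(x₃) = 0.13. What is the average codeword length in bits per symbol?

L̄ = Σ pᵢ·ℓᵢ = 0.17·2 + 0.50·2 + 0.20·2 + 0.13·2 = 2 bits/symbol.

2 bits/symbol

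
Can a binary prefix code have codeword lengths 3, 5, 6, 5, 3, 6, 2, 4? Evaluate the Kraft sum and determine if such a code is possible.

With common denominator 2^6 = 64: Σ 2^(−ℓᵢ) = 8/64 + 2/64 + 1/64 + 2/64 + 8/64 + 1/64 + 16/64 + 4/64 = 42/64 = 0.65625.
Kraft's inequality requires Σ ≤ 1; here Σ = 0.65625 ≤ 1, so such a prefix code exists.

0.65625; yes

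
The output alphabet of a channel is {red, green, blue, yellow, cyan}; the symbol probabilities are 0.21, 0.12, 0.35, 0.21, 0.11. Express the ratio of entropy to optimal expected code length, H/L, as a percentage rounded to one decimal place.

Entropy H = −Σ p log₂ p ≈ 2.1931 bits.
Huffman merges: 11/100+3/25→23/100; 21/100+21/100→21/50; 23/100+7/20→29/50; 21/50+29/50→1. L = 223/100 ≈ 2.2300.
Efficiency = H/L = 2.1931/2.2300 = 98.3%.

98.3%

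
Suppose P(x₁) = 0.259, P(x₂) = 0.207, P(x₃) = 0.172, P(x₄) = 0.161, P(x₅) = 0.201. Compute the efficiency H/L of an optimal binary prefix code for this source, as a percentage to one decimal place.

98.6%

Entropy H = −Σ p log₂ p ≈ 2.3014 bits.
Huffman merges: 161/1000+43/250→333/1000; 201/1000+207/1000→51/125; 259/1000+333/1000→74/125; 51/125+74/125→1. L = 2333/1000 ≈ 2.3330.
Efficiency = H/L = 2.3014/2.3330 = 98.6%.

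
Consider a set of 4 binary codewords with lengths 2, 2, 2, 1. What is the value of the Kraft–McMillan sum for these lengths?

1.25

With common denominator 2^2 = 4: Σ 2^(−ℓᵢ) = 1/4 + 1/4 + 1/4 + 2/4 = 5/4 = 1.25.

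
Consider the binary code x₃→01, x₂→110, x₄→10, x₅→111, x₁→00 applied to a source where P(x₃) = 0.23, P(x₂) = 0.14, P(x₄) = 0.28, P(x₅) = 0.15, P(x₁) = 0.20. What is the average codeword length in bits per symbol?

2.29 bits/symbol

L̄ = Σ pᵢ·ℓᵢ = 0.23·2 + 0.14·3 + 0.28·2 + 0.15·3 + 0.20·2 = 2.29 bits/symbol.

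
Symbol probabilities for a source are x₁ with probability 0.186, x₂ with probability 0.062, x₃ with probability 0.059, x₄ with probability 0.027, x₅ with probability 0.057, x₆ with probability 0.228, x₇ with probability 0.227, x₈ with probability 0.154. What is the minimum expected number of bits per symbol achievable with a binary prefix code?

2.75 bits/symbol

Repeatedly combine the two least-probable nodes; the expected code length is the sum of the merged weights.
merge 27/1000 + 57/1000 → 21/250
merge 59/1000 + 31/500 → 121/1000
merge 21/250 + 121/1000 → 41/200
merge 77/500 + 93/500 → 17/50
merge 41/200 + 227/1000 → 54/125
merge 57/250 + 17/50 → 71/125
merge 54/125 + 71/125 → 1
L = 21/250 + 121/1000 + 41/200 + 17/50 + 54/125 + 71/125 + 1 = 11/4 = 2.75 bits/symbol.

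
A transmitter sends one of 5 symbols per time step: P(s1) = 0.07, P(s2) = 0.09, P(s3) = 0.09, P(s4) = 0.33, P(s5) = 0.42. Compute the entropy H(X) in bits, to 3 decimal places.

1.947 bits

H = −Σ pᵢ log₂ pᵢ.
−0.07·log₂(0.07) = 0.2686
−0.09·log₂(0.09) = 0.3127
−0.09·log₂(0.09) = 0.3127
−0.33·log₂(0.33) = 0.5278
−0.42·log₂(0.42) = 0.5256
Sum ≈ 1.9473 → 1.947 bits.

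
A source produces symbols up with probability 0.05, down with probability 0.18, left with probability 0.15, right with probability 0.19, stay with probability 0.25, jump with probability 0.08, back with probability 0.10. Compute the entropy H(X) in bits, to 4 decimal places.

2.6509 bits

H = −Σ pᵢ log₂ pᵢ.
−0.05·log₂(0.05) = 0.2161
−0.18·log₂(0.18) = 0.4453
−0.15·log₂(0.15) = 0.4105
−0.19·log₂(0.19) = 0.4552
−0.25·log₂(0.25) = 0.5000
−0.08·log₂(0.08) = 0.2915
−0.10·log₂(0.10) = 0.3322
Sum ≈ 2.6509 → 2.6509 bits.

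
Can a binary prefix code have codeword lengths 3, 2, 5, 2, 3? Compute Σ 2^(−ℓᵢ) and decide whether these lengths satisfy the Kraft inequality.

With common denominator 2^5 = 32: Σ 2^(−ℓᵢ) = 4/32 + 8/32 + 1/32 + 8/32 + 4/32 = 25/32 = 0.78125.
Kraft's inequality requires Σ ≤ 1; here Σ = 0.78125 ≤ 1, so such a prefix code exists.

0.78125; yes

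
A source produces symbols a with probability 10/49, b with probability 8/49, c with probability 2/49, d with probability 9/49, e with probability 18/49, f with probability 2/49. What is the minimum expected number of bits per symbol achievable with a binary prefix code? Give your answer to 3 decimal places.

Repeatedly combine the two least-probable nodes; the expected code length is the sum of the merged weights.
merge 2/49 + 2/49 → 4/49
merge 4/49 + 8/49 → 12/49
merge 9/49 + 10/49 → 19/49
merge 12/49 + 18/49 → 30/49
merge 19/49 + 30/49 → 1
L = 4/49 + 12/49 + 19/49 + 30/49 + 1 = 114/49 ≈ 2.327 bits/symbol.

2.327 bits/symbol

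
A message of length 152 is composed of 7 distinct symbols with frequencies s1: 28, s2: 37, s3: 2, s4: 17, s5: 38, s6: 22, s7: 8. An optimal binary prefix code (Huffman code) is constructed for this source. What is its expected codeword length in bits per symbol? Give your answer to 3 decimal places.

2.566 bits/symbol

Probabilities are the counts divided by 152.
Repeatedly combine the two least-probable nodes; the expected code length is the sum of the merged weights.
merge 1/76 + 1/19 → 5/76
merge 5/76 + 17/152 → 27/152
merge 11/76 + 27/152 → 49/152
merge 7/38 + 37/152 → 65/152
merge 1/4 + 49/152 → 87/152
merge 65/152 + 87/152 → 1
L = 5/76 + 27/152 + 49/152 + 65/152 + 87/152 + 1 = 195/76 ≈ 2.566 bits/symbol.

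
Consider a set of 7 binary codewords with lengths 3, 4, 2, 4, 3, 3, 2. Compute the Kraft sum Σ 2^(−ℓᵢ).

1

With common denominator 2^4 = 16: Σ 2^(−ℓᵢ) = 2/16 + 1/16 + 4/16 + 1/16 + 2/16 + 2/16 + 4/16 = 16/16 = 1.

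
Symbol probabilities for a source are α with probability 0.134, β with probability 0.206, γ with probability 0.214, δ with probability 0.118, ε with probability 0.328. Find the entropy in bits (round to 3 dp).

2.225 bits

H = −Σ pᵢ log₂ pᵢ.
−0.134·log₂(0.134) = 0.3886
−0.206·log₂(0.206) = 0.4695
−0.214·log₂(0.214) = 0.4760
−0.118·log₂(0.118) = 0.3638
−0.328·log₂(0.328) = 0.5275
Sum ≈ 2.2254 → 2.225 bits.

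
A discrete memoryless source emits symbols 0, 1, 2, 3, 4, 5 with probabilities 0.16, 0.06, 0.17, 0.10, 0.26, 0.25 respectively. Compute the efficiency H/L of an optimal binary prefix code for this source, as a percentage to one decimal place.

98.3%

Entropy H = −Σ p log₂ p ≈ 2.4386 bits.
Huffman merges: 3/50+1/10→4/25; 4/25+4/25→8/25; 17/100+1/4→21/50; 13/50+8/25→29/50; 21/50+29/50→1. L = 62/25 ≈ 2.4800.
Efficiency = H/L = 2.4386/2.4800 = 98.3%.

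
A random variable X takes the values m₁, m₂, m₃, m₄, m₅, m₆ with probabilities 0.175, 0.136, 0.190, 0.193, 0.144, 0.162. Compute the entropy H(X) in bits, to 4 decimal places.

2.5728 bits

H = −Σ pᵢ log₂ pᵢ.
−0.175·log₂(0.175) = 0.4401
−0.136·log₂(0.136) = 0.3915
−0.190·log₂(0.190) = 0.4552
−0.193·log₂(0.193) = 0.4581
−0.144·log₂(0.144) = 0.4026
−0.162·log₂(0.162) = 0.4254
Sum ≈ 2.5728 → 2.5728 bits.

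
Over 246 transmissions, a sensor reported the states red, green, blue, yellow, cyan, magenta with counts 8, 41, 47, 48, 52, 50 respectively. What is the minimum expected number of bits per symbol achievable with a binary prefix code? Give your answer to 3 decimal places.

Probabilities are the counts divided by 246.
Repeatedly combine the two least-probable nodes; the expected code length is the sum of the merged weights.
merge 4/123 + 1/6 → 49/246
merge 47/246 + 8/41 → 95/246
merge 49/246 + 25/123 → 33/82
merge 26/123 + 95/246 → 49/82
merge 33/82 + 49/82 → 1
L = 49/246 + 95/246 + 33/82 + 49/82 + 1 = 106/41 ≈ 2.585 bits/symbol.

2.585 bits/symbol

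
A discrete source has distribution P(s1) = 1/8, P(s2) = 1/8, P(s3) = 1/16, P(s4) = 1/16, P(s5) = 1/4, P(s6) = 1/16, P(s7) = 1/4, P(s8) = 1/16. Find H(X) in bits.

2.75 bits

Each probability is a power of 1/2, so log₂(1/p) is an integer.
H = Σ p·log₂(1/p) = 1/8·3 + 1/8·3 + 1/16·4 + 1/16·4 + 1/4·2 + 1/16·4 + 1/4·2 + 1/16·4 = 2.75 bits.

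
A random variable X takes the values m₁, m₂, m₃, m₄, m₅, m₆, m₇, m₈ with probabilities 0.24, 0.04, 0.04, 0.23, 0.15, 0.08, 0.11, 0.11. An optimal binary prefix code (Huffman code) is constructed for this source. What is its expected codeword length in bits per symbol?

Repeatedly combine the two least-probable nodes; the expected code length is the sum of the merged weights.
merge 1/25 + 1/25 → 2/25
merge 2/25 + 2/25 → 4/25
merge 11/100 + 11/100 → 11/50
merge 3/20 + 4/25 → 31/100
merge 11/50 + 23/100 → 9/20
merge 6/25 + 31/100 → 11/20
merge 9/20 + 11/20 → 1
L = 2/25 + 4/25 + 11/50 + 31/100 + 9/20 + 11/20 + 1 = 277/100 = 2.77 bits/symbol.

2.77 bits/symbol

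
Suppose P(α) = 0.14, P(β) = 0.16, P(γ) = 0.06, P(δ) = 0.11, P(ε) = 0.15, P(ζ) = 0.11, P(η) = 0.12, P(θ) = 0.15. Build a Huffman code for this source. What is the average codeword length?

3 bits/symbol

Repeatedly combine the two least-probable nodes; the expected code length is the sum of the merged weights.
merge 3/50 + 11/100 → 17/100
merge 11/100 + 3/25 → 23/100
merge 7/50 + 3/20 → 29/100
merge 3/20 + 4/25 → 31/100
merge 17/100 + 23/100 → 2/5
merge 29/100 + 31/100 → 3/5
merge 2/5 + 3/5 → 1
L = 17/100 + 23/100 + 29/100 + 31/100 + 2/5 + 3/5 + 1 = 3 bits/symbol.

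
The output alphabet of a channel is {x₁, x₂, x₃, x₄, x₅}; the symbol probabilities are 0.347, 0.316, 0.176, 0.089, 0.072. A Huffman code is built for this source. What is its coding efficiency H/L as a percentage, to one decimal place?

Entropy H = −Σ p log₂ p ≈ 2.0801 bits.
Huffman merges: 9/125+89/1000→161/1000; 161/1000+22/125→337/1000; 79/250+337/1000→653/1000; 347/1000+653/1000→1. L = 2151/1000 ≈ 2.1510.
Efficiency = H/L = 2.0801/2.1510 = 96.7%.

96.7%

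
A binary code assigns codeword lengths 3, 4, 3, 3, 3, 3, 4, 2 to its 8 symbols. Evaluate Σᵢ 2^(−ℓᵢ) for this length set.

With common denominator 2^4 = 16: Σ 2^(−ℓᵢ) = 2/16 + 1/16 + 2/16 + 2/16 + 2/16 + 2/16 + 1/16 + 4/16 = 16/16 = 1.

1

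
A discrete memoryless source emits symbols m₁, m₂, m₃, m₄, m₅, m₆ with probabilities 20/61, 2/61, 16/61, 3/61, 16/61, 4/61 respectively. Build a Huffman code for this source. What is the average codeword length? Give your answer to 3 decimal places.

Repeatedly combine the two least-probable nodes; the expected code length is the sum of the merged weights.
merge 2/61 + 3/61 → 5/61
merge 4/61 + 5/61 → 9/61
merge 9/61 + 16/61 → 25/61
merge 16/61 + 20/61 → 36/61
merge 25/61 + 36/61 → 1
L = 5/61 + 9/61 + 25/61 + 36/61 + 1 = 136/61 ≈ 2.230 bits/symbol.

2.230 bits/symbol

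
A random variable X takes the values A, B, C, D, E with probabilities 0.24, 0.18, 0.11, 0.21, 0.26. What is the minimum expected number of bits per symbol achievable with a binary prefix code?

Repeatedly combine the two least-probable nodes; the expected code length is the sum of the merged weights.
merge 11/100 + 9/50 → 29/100
merge 21/100 + 6/25 → 9/20
merge 13/50 + 29/100 → 11/20
merge 9/20 + 11/20 → 1
L = 29/100 + 9/20 + 11/20 + 1 = 229/100 = 2.29 bits/symbol.

2.29 bits/symbol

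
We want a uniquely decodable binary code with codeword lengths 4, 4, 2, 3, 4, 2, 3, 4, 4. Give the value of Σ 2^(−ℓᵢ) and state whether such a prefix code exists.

With common denominator 2^4 = 16: Σ 2^(−ℓᵢ) = 1/16 + 1/16 + 4/16 + 2/16 + 1/16 + 4/16 + 2/16 + 1/16 + 1/16 = 17/16 = 1.0625.
Kraft's inequality requires Σ ≤ 1; here Σ = 1.0625 > 1, so no such prefix code exists.

1.0625; no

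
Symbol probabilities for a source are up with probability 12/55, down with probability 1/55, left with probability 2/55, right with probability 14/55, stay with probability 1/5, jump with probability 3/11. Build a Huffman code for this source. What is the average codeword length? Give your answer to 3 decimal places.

Repeatedly combine the two least-probable nodes; the expected code length is the sum of the merged weights.
merge 1/55 + 2/55 → 3/55
merge 3/55 + 1/5 → 14/55
merge 12/55 + 14/55 → 26/55
merge 14/55 + 3/11 → 29/55
merge 26/55 + 29/55 → 1
L = 3/55 + 14/55 + 26/55 + 29/55 + 1 = 127/55 ≈ 2.309 bits/symbol.

2.309 bits/symbol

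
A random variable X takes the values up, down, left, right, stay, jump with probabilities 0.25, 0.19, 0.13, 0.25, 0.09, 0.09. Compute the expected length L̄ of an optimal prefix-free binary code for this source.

2.49 bits/symbol

Repeatedly combine the two least-probable nodes; the expected code length is the sum of the merged weights.
merge 9/100 + 9/100 → 9/50
merge 13/100 + 9/50 → 31/100
merge 19/100 + 1/4 → 11/25
merge 1/4 + 31/100 → 14/25
merge 11/25 + 14/25 → 1
L = 9/50 + 31/100 + 11/25 + 14/25 + 1 = 249/100 = 2.49 bits/symbol.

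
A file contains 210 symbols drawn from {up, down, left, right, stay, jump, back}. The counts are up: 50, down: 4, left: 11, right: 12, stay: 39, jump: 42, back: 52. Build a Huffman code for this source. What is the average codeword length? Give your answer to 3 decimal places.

Probabilities are the counts divided by 210.
Repeatedly combine the two least-probable nodes; the expected code length is the sum of the merged weights.
merge 2/105 + 11/210 → 1/14
merge 2/35 + 1/14 → 9/70
merge 9/70 + 13/70 → 11/35
merge 1/5 + 5/21 → 46/105
merge 26/105 + 11/35 → 59/105
merge 46/105 + 59/105 → 1
L = 1/14 + 9/70 + 11/35 + 46/105 + 59/105 + 1 = 88/35 ≈ 2.514 bits/symbol.

2.514 bits/symbol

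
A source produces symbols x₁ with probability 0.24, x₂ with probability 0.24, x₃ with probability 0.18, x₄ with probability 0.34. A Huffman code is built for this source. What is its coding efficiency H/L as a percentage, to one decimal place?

98.1%

Entropy H = −Σ p log₂ p ≈ 1.9628 bits.
Huffman merges: 9/50+6/25→21/50; 6/25+17/50→29/50; 21/50+29/50→1. L = 2 ≈ 2.0000.
Efficiency = H/L = 1.9628/2.0000 = 98.1%.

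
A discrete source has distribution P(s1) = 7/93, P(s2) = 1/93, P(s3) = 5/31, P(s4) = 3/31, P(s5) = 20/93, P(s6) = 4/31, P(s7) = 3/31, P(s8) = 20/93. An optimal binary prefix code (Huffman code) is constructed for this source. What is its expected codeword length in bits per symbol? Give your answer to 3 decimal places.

Repeatedly combine the two least-probable nodes; the expected code length is the sum of the merged weights.
merge 1/93 + 7/93 → 8/93
merge 8/93 + 3/31 → 17/93
merge 3/31 + 4/31 → 7/31
merge 5/31 + 17/93 → 32/93
merge 20/93 + 20/93 → 40/93
merge 7/31 + 32/93 → 53/93
merge 40/93 + 53/93 → 1
L = 8/93 + 17/93 + 7/31 + 32/93 + 40/93 + 53/93 + 1 = 88/31 ≈ 2.839 bits/symbol.

2.839 bits/symbol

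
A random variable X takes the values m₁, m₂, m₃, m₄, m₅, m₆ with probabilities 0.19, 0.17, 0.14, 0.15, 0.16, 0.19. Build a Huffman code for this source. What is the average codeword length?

2.62 bits/symbol

Repeatedly combine the two least-probable nodes; the expected code length is the sum of the merged weights.
merge 7/50 + 3/20 → 29/100
merge 4/25 + 17/100 → 33/100
merge 19/100 + 19/100 → 19/50
merge 29/100 + 33/100 → 31/50
merge 19/50 + 31/50 → 1
L = 29/100 + 33/100 + 19/50 + 31/50 + 1 = 131/50 = 2.62 bits/symbol.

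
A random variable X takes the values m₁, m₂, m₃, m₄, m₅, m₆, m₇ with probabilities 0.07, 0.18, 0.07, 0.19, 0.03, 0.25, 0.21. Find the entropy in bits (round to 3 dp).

H = −Σ pᵢ log₂ pᵢ.
−0.07·log₂(0.07) = 0.2686
−0.18·log₂(0.18) = 0.4453
−0.07·log₂(0.07) = 0.2686
−0.19·log₂(0.19) = 0.4552
−0.03·log₂(0.03) = 0.1518
−0.25·log₂(0.25) = 0.5000
−0.21·log₂(0.21) = 0.4728
Sum ≈ 2.5622 → 2.562 bits.

2.562 bits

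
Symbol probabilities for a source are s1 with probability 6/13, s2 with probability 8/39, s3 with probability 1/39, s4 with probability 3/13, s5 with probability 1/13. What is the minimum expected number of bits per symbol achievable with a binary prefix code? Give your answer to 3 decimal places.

1.949 bits/symbol

Repeatedly combine the two least-probable nodes; the expected code length is the sum of the merged weights.
merge 1/39 + 1/13 → 4/39
merge 4/39 + 8/39 → 4/13
merge 3/13 + 4/13 → 7/13
merge 6/13 + 7/13 → 1
L = 4/39 + 4/13 + 7/13 + 1 = 76/39 ≈ 1.949 bits/symbol.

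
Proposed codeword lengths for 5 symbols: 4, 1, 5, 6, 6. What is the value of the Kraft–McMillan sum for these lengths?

0.625

With common denominator 2^6 = 64: Σ 2^(−ℓᵢ) = 4/64 + 32/64 + 2/64 + 1/64 + 1/64 = 40/64 = 0.625.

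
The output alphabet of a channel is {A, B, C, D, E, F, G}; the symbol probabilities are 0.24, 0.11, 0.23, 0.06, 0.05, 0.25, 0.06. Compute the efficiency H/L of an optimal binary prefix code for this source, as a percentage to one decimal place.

Entropy H = −Σ p log₂ p ≈ 2.5353 bits.
Huffman merges: 1/20+3/50→11/100; 3/50+11/100→17/100; 11/100+17/100→7/25; 23/100+6/25→47/100; 1/4+7/25→53/100; 47/100+53/100→1. L = 64/25 ≈ 2.5600.
Efficiency = H/L = 2.5353/2.5600 = 99.0%.

99.0%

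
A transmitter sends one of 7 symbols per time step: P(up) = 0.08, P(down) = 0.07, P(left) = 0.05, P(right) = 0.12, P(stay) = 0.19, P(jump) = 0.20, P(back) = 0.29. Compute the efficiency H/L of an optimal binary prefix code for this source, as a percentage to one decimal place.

Entropy H = −Σ p log₂ p ≈ 2.5807 bits.
Huffman merges: 1/20+7/100→3/25; 2/25+3/25→1/5; 3/25+19/100→31/100; 1/5+1/5→2/5; 29/100+31/100→3/5; 2/5+3/5→1. L = 263/100 ≈ 2.6300.
Efficiency = H/L = 2.5807/2.6300 = 98.1%.

98.1%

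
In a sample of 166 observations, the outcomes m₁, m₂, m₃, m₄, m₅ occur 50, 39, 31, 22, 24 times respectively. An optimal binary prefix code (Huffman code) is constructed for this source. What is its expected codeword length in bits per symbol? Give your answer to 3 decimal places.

Probabilities are the counts divided by 166.
Repeatedly combine the two least-probable nodes; the expected code length is the sum of the merged weights.
merge 11/83 + 12/83 → 23/83
merge 31/166 + 39/166 → 35/83
merge 23/83 + 25/83 → 48/83
merge 35/83 + 48/83 → 1
L = 23/83 + 35/83 + 48/83 + 1 = 189/83 ≈ 2.277 bits/symbol.

2.277 bits/symbol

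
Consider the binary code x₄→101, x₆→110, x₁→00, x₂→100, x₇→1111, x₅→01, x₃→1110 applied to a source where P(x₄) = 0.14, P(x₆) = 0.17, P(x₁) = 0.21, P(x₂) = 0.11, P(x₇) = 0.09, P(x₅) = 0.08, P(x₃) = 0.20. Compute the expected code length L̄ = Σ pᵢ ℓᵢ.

3 bits/symbol

L̄ = Σ pᵢ·ℓᵢ = 0.14·3 + 0.17·3 + 0.21·2 + 0.11·3 + 0.09·4 + 0.08·2 + 0.20·4 = 3 bits/symbol.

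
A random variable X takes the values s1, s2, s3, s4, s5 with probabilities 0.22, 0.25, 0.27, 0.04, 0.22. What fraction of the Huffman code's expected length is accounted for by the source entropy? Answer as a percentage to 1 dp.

Entropy H = −Σ p log₂ p ≈ 2.1569 bits.
Huffman merges: 1/25+11/50→13/50; 11/50+1/4→47/100; 13/50+27/100→53/100; 47/100+53/100→1. L = 113/50 ≈ 2.2600.
Efficiency = H/L = 2.1569/2.2600 = 95.4%.

95.4%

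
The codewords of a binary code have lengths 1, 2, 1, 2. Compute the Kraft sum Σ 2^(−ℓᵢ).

1.5

With common denominator 2^2 = 4: Σ 2^(−ℓᵢ) = 2/4 + 1/4 + 2/4 + 1/4 = 6/4 = 1.5.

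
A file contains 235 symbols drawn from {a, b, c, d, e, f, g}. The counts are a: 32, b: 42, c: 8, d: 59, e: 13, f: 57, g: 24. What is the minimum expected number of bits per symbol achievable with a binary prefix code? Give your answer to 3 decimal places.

2.596 bits/symbol

Probabilities are the counts divided by 235.
Repeatedly combine the two least-probable nodes; the expected code length is the sum of the merged weights.
merge 8/235 + 13/235 → 21/235
merge 21/235 + 24/235 → 9/47
merge 32/235 + 42/235 → 74/235
merge 9/47 + 57/235 → 102/235
merge 59/235 + 74/235 → 133/235
merge 102/235 + 133/235 → 1
L = 21/235 + 9/47 + 74/235 + 102/235 + 133/235 + 1 = 122/47 ≈ 2.596 bits/symbol.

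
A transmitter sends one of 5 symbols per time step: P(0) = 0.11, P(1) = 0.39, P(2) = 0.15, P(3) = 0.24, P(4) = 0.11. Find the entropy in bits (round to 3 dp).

H = −Σ pᵢ log₂ pᵢ.
−0.11·log₂(0.11) = 0.3503
−0.39·log₂(0.39) = 0.5298
−0.15·log₂(0.15) = 0.4105
−0.24·log₂(0.24) = 0.4941
−0.11·log₂(0.11) = 0.3503
Sum ≈ 2.1350 → 2.135 bits.

2.135 bits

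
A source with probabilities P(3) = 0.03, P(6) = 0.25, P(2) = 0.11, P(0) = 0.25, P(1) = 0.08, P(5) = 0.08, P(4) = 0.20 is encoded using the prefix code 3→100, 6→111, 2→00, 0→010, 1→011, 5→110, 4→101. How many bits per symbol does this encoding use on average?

2.89 bits/symbol

L̄ = Σ pᵢ·ℓᵢ = 0.03·3 + 0.25·3 + 0.11·2 + 0.25·3 + 0.08·3 + 0.08·3 + 0.20·3 = 2.89 bits/symbol.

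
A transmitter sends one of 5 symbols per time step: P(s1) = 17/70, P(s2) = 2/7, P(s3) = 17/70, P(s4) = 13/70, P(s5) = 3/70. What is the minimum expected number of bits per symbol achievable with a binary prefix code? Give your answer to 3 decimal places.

Repeatedly combine the two least-probable nodes; the expected code length is the sum of the merged weights.
merge 3/70 + 13/70 → 8/35
merge 8/35 + 17/70 → 33/70
merge 17/70 + 2/7 → 37/70
merge 33/70 + 37/70 → 1
L = 8/35 + 33/70 + 37/70 + 1 = 78/35 ≈ 2.229 bits/symbol.

2.229 bits/symbol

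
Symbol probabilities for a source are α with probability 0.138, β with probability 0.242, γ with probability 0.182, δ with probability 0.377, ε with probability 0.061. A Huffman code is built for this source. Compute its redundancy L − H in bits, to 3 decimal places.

0.085 bits

Entropy H = −Σ p log₂ p ≈ 2.1137 bits.
Huffman merges: 61/1000+69/500→199/1000; 91/500+199/1000→381/1000; 121/500+377/1000→619/1000; 381/1000+619/1000→1. L = 2199/1000 ≈ 2.1990.
L − H = 2.1990 − 2.1137 = 0.085 bits.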